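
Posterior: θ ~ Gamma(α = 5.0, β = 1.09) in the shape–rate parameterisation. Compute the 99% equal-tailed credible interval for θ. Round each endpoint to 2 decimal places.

Posterior: Gamma(shape 5.0, rate 1.09).
Equal-tailed 99% interval: Gamma(5.0, 1.09) quantiles at 0.005 and 0.995.
Posterior mean ≈ 4.59, SD ≈ 2.05; a Normal approximation gives roughly [-0.70, 9.87].
Exact: lower = 0.99; upper = 11.55.

[0.99, 11.55]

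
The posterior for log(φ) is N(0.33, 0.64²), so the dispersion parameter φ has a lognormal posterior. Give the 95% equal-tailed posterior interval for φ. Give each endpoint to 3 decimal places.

On the log scale the 95% interval is 0.33 ± 1.960 × 0.64 = [-0.9244, 1.5844].
Exponentiate: [e^-0.9244, e^1.5844] = [0.397, 4.876].

[0.397, 4.876]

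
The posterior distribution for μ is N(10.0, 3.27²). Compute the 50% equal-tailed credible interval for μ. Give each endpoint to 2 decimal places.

[7.79, 12.21]

The posterior is symmetric, so the 50% equal-tailed interval is μ = 10.0 ± z·3.27 with z = 0.674.
Half-width: 0.674 × 3.27 = 2.21.
10.0 − 2.21 = 7.79; 10.0 + 2.21 = 12.21.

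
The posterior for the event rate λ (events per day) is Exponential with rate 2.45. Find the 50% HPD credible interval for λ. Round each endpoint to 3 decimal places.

[0.000, 0.283]

The exponential density is strictly decreasing on [0, ∞), so the HPD interval is anchored at 0: [0, q] with P(λ ≤ q) = 0.50.
q = −ln(1 − 0.50) / 2.45 = 0.6931 / 2.45 = 0.283.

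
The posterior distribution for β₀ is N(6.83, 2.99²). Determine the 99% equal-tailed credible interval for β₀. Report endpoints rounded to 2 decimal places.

[-0.87, 14.53]

The posterior is symmetric, so the 99% equal-tailed interval is β₀ = 6.83 ± z·2.99 with z = 2.576.
Half-width: 2.576 × 2.99 = 7.70.
6.83 − 7.70 = -0.87; 6.83 + 7.70 = 14.53.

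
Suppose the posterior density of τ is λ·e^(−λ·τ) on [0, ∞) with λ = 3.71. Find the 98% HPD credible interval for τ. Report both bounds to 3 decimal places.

[0.000, 1.054]

The exponential density is strictly decreasing on [0, ∞), so the HPD interval is anchored at 0: [0, q] with P(τ ≤ q) = 0.98.
q = −ln(1 − 0.98) / 3.71 = 3.9120 / 3.71 = 1.054.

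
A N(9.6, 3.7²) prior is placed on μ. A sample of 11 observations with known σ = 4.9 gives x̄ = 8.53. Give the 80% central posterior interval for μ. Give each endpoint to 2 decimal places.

[6.92, 10.44]

Posterior precision = 1/3.7² + 11/4.9² = 0.0730 + 0.4581 = 0.5312, so posterior SD = 1.3721.
Posterior mean = (9.6/3.7² + 11·8.53/4.9²) / 0.5312 = 8.6771.
Interval: 8.6771 ± 1.282 × 1.3721 → [6.92, 10.44].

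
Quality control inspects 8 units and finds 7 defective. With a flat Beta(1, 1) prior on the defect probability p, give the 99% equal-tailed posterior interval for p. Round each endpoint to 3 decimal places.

[0.415, 0.988]

Posterior: Beta(1+7, 1+1) = Beta(8, 2).
Equal-tailed 99% interval: the 0.005 and 0.995 quantiles of Beta(8, 2).
Posterior mean ≈ 0.800, SD ≈ 0.121; a Normal approximation gives roughly [0.489, 1.111].
Exact: F⁻¹(0.005) = 0.415; F⁻¹(0.995) = 0.988.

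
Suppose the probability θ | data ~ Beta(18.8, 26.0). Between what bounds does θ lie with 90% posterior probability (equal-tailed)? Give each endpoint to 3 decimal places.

[0.302, 0.542]

Posterior: Beta(18.8, 26.0).
Equal-tailed 90% interval: the 0.05 and 0.95 quantiles of Beta(18.8, 26.0).
Posterior mean ≈ 0.420, SD ≈ 0.073; a Normal approximation gives roughly [0.300, 0.540].
Exact: F⁻¹(0.05) = 0.302; F⁻¹(0.95) = 0.542.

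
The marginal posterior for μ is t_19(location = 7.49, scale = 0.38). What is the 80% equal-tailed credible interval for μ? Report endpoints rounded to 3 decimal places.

The t_19 distribution is symmetric; the 80% interval is 7.49 ± t·0.38 with t_{0.9,19} = 1.328.
Half-width: 1.328 × 0.38 = 0.505.
7.49 − 0.505 = 6.985; 7.49 + 0.505 = 7.995.

[6.985, 7.995]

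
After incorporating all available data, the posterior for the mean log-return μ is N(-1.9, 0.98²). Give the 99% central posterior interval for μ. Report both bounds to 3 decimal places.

[-4.424, 0.624]

The posterior is symmetric, so the 99% equal-tailed interval is μ = -1.9 ± z·0.98 with z = 2.576.
Half-width: 2.576 × 0.98 = 2.524.
-1.9 − 2.524 = -4.424; -1.9 + 2.524 = 0.624.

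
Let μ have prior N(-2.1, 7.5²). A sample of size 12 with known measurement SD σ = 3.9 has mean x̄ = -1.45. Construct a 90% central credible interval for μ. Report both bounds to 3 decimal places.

Posterior precision = 1/7.5² + 12/3.9² = 0.0178 + 0.7890 = 0.8067, so posterior SD = 1.1134.
Posterior mean = (-2.1/7.5² + 12·-1.45/3.9²) / 0.8067 = -1.4643.
Interval: -1.4643 ± 1.645 × 1.1134 → [-3.296, 0.367].

[-3.296, 0.367]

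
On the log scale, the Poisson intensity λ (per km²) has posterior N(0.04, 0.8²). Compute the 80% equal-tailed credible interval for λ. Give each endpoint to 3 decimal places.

[0.373, 2.902]

On the log scale the 80% interval is 0.04 ± 1.282 × 0.8 = [-0.9852, 1.0652].
Exponentiate: [e^-0.9852, e^1.0652] = [0.373, 2.902].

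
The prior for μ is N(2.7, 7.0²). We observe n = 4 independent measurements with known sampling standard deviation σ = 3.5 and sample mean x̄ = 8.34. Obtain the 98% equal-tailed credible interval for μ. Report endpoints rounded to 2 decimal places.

Posterior precision = 1/7.0² + 4/3.5² = 0.0204 + 0.3265 = 0.3469, so posterior SD = 1.6977.
Posterior mean = (2.7/7.0² + 4·8.34/3.5²) / 0.3469 = 8.0082.
Interval: 8.0082 ± 2.326 × 1.6977 → [4.06, 11.96].

[4.06, 11.96]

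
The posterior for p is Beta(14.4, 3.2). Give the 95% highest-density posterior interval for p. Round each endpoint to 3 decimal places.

The posterior is unimodal and skewed, so the HPD interval has equal density at both endpoints and is the shortest 95% interval.
Solving f(0.643) = f(0.971) with F(0.971) − F(0.643) = 0.95 gives [0.643, 0.971].
For comparison, the equal-tailed interval is [0.613, 0.955]; the HPD is narrower and shifted toward the mode.

[0.643, 0.971]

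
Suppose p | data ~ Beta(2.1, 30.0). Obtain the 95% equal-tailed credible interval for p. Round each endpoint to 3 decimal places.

Posterior: Beta(2.1, 30.0).
Equal-tailed 95% interval: the 0.025 and 0.975 quantiles of Beta(2.1, 30.0).
Posterior mean ≈ 0.065, SD ≈ 0.043; a Normal approximation gives roughly [-0.019, 0.150].
Exact: F⁻¹(0.025) = 0.009; F⁻¹(0.975) = 0.171.

[0.009, 0.171]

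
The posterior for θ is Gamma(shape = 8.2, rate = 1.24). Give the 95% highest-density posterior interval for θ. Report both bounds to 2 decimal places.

[2.50, 11.21]

The posterior is unimodal and skewed, so the HPD interval has equal density at both endpoints and is the shortest 95% interval.
Solving f(2.50) = f(11.21) with F(11.21) − F(2.50) = 0.95 gives [2.50, 11.21].
For comparison, the equal-tailed interval is [2.89, 11.85]; the HPD is narrower and shifted toward the mode.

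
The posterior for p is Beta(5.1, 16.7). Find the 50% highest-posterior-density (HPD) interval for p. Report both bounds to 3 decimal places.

[0.152, 0.271]

The posterior is unimodal and skewed, so the HPD interval has equal density at both endpoints and is the shortest 50% interval.
Solving f(0.152) = f(0.271) with F(0.271) − F(0.152) = 0.50 gives [0.152, 0.271].
For comparison, the equal-tailed interval is [0.169, 0.290]; the HPD is narrower and shifted toward the mode.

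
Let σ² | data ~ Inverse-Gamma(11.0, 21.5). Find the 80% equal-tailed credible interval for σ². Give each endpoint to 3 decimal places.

Inverse-Gamma(11.0, 21.5) quantiles: F⁻¹(0.1) and F⁻¹(0.9).
Equivalently, 1/σ² ~ Gamma(11.0, rate = 21.5); invert its 0.9 and 0.1 quantiles.
Posterior mean ≈ 2.150, SD ≈ 0.717; a Normal approximation gives roughly [1.232, 3.068].
Exact: lower = 1.396; upper = 3.062.

[1.396, 3.062]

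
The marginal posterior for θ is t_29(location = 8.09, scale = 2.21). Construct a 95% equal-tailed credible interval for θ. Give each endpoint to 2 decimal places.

[3.57, 12.61]

The t_29 distribution is symmetric; the 95% interval is 8.09 ± t·2.21 with t_{0.975,29} = 2.045.
Half-width: 2.045 × 2.21 = 4.52.
8.09 − 4.52 = 3.57; 8.09 + 4.52 = 12.61.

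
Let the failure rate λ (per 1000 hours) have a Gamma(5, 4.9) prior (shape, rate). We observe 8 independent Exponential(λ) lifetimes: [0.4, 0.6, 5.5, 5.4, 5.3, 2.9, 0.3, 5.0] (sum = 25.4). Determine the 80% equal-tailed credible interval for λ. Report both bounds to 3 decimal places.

Posterior: Gamma(5+8, 4.9+25.4) = Gamma(13, 30.3) (shape, rate).
Equal-tailed 80% interval: Gamma(13, 30.3) quantiles at 0.1 and 0.9.
Posterior mean ≈ 0.429, SD ≈ 0.119; a Normal approximation gives roughly [0.277, 0.582].
Exact: lower = 0.285; upper = 0.587.

[0.285, 0.587]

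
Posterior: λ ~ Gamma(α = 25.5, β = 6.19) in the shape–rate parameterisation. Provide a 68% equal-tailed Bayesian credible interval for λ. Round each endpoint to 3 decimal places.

Posterior: Gamma(shape 25.5, rate 6.19).
Equal-tailed 68% interval: Gamma(25.5, 6.19) quantiles at 0.16 and 0.84.
Posterior mean ≈ 4.120, SD ≈ 0.816; a Normal approximation gives roughly [3.308, 4.931].
Exact: lower = 3.313; upper = 4.925.

[3.313, 4.925]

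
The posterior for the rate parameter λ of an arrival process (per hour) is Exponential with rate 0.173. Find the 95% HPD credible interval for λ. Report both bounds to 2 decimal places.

The exponential density is strictly decreasing on [0, ∞), so the HPD interval is anchored at 0: [0, q] with P(λ ≤ q) = 0.95.
q = −ln(1 − 0.95) / 0.173 = 2.9957 / 0.173 = 17.32.

[0.00, 17.32]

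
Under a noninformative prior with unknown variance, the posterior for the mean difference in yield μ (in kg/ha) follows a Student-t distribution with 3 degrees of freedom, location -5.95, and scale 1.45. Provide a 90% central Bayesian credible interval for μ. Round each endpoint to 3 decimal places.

[-9.362, -2.538]

The t_3 distribution is symmetric; the 90% interval is -5.95 ± t·1.45 with t_{0.95,3} = 2.353.
Half-width: 2.353 × 1.45 = 3.412.
-5.95 − 3.412 = -9.362; -5.95 + 3.412 = -2.538.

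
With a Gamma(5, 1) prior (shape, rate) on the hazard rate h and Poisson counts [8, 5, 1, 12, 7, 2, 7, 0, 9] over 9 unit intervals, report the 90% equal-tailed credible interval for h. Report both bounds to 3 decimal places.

[4.429, 6.885]

Posterior: Gamma(5+51, 1+9) = Gamma(56, 10) (shape, rate).
Equal-tailed 90% interval: Gamma(56, 10) quantiles at 0.05 and 0.95.
Posterior mean ≈ 5.600, SD ≈ 0.748; a Normal approximation gives roughly [4.369, 6.831].
Exact: lower = 4.429; upper = 6.885.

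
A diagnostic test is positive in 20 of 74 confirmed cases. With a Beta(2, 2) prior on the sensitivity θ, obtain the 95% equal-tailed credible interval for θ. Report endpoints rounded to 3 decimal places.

[0.188, 0.386]

Posterior: Beta(2+20, 2+54) = Beta(22, 56).
Equal-tailed 95% interval: the 0.025 and 0.975 quantiles of Beta(22, 56).
Posterior mean ≈ 0.282, SD ≈ 0.051; a Normal approximation gives roughly [0.183, 0.381].
Exact: F⁻¹(0.025) = 0.188; F⁻¹(0.975) = 0.386.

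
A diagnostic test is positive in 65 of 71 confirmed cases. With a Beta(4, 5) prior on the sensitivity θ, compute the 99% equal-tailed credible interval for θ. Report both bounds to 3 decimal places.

[0.748, 0.943]

Posterior: Beta(4+65, 5+6) = Beta(69, 11).
Equal-tailed 99% interval: the 0.005 and 0.995 quantiles of Beta(69, 11).
Posterior mean ≈ 0.863, SD ≈ 0.038; a Normal approximation gives roughly [0.764, 0.961].
Exact: F⁻¹(0.005) = 0.748; F⁻¹(0.995) = 0.943.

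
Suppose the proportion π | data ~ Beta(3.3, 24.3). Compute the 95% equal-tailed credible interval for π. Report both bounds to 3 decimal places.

Posterior: Beta(3.3, 24.3).
Equal-tailed 95% interval: the 0.025 and 0.975 quantiles of Beta(3.3, 24.3).
Posterior mean ≈ 0.120, SD ≈ 0.061; a Normal approximation gives roughly [0.001, 0.238].
Exact: F⁻¹(0.025) = 0.029; F⁻¹(0.975) = 0.261.

[0.029, 0.261]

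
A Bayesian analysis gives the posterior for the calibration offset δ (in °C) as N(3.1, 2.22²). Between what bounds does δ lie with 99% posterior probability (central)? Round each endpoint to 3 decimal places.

[-2.618, 8.818]

The posterior is symmetric, so the 99% equal-tailed interval is δ = 3.1 ± z·2.22 with z = 2.576.
Half-width: 2.576 × 2.22 = 5.718.
3.1 − 5.718 = -2.618; 3.1 + 5.718 = 8.818.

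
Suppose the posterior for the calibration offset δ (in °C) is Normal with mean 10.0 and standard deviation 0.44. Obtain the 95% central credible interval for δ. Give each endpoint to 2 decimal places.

[9.14, 10.86]

The posterior is symmetric, so the 95% equal-tailed interval is δ = 10.0 ± z·0.44 with z = 1.960.
Half-width: 1.960 × 0.44 = 0.86.
10.0 − 0.86 = 9.14; 10.0 + 0.86 = 10.86.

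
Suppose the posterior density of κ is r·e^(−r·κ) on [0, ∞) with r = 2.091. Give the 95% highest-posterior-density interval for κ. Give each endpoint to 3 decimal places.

[0.000, 1.433]

The exponential density is strictly decreasing on [0, ∞), so the HPD interval is anchored at 0: [0, q] with P(κ ≤ q) = 0.95.
q = −ln(1 − 0.95) / 2.091 = 2.9957 / 2.091 = 1.433.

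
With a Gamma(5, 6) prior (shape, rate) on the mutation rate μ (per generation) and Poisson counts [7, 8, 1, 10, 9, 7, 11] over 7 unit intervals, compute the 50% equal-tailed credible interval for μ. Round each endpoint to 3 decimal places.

[4.054, 4.841]

Posterior: Gamma(5+53, 6+7) = Gamma(58, 13) (shape, rate).
Equal-tailed 50% interval: Gamma(58, 13) quantiles at 0.25 and 0.75.
Posterior mean ≈ 4.462, SD ≈ 0.586; a Normal approximation gives roughly [4.066, 4.857].
Exact: lower = 4.054; upper = 4.841.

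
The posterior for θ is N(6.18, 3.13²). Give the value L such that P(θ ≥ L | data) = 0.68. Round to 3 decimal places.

4.716

Need L with P(θ ≥ L) = 0.68: L = 6.18 − z_{0.32}·3.13.
z = 0.468; L = 6.18 − 0.468 × 3.13 = 4.716.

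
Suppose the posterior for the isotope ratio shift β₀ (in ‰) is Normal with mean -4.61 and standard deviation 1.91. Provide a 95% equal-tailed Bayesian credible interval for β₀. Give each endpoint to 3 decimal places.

[-8.354, -0.866]

The posterior is symmetric, so the 95% equal-tailed interval is β₀ = -4.61 ± z·1.91 with z = 1.960.
Half-width: 1.960 × 1.91 = 3.744.
-4.61 − 3.744 = -8.354; -4.61 + 3.744 = -0.866.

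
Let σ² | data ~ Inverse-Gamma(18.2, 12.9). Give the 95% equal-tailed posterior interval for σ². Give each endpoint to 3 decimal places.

[0.470, 1.192]

Inverse-Gamma(18.2, 12.9) quantiles: F⁻¹(0.025) and F⁻¹(0.975).
Equivalently, 1/σ² ~ Gamma(18.2, rate = 12.9); invert its 0.975 and 0.025 quantiles.
Posterior mean ≈ 0.750, SD ≈ 0.186; a Normal approximation gives roughly [0.385, 1.115].
Exact: lower = 0.470; upper = 1.192.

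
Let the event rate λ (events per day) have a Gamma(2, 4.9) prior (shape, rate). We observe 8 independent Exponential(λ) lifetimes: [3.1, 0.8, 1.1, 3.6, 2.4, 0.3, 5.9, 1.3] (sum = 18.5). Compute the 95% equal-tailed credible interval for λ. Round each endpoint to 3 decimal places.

[0.205, 0.730]

Posterior: Gamma(2+8, 4.9+18.5) = Gamma(10, 23.4) (shape, rate).
Equal-tailed 95% interval: Gamma(10, 23.4) quantiles at 0.025 and 0.975.
Posterior mean ≈ 0.427, SD ≈ 0.135; a Normal approximation gives roughly [0.162, 0.692].
Exact: lower = 0.205; upper = 0.730.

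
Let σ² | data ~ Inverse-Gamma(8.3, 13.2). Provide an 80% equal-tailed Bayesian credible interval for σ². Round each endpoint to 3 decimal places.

[1.087, 2.701]

Inverse-Gamma(8.3, 13.2) quantiles: F⁻¹(0.1) and F⁻¹(0.9).
Equivalently, 1/σ² ~ Gamma(8.3, rate = 13.2); invert its 0.9 and 0.1 quantiles.
Posterior mean ≈ 1.808, SD ≈ 0.720; a Normal approximation gives roughly [0.885, 2.731].
Exact: lower = 1.087; upper = 2.701.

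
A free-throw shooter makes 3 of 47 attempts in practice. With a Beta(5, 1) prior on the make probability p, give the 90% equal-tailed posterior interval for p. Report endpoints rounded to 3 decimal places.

[0.079, 0.238]

Posterior: Beta(5+3, 1+44) = Beta(8, 45).
Equal-tailed 90% interval: the 0.05 and 0.95 quantiles of Beta(8, 45).
Posterior mean ≈ 0.151, SD ≈ 0.049; a Normal approximation gives roughly [0.071, 0.231].
Exact: F⁻¹(0.05) = 0.079; F⁻¹(0.95) = 0.238.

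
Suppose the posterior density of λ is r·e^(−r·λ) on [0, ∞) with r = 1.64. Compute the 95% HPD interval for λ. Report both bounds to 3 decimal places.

The exponential density is strictly decreasing on [0, ∞), so the HPD interval is anchored at 0: [0, q] with P(λ ≤ q) = 0.95.
q = −ln(1 − 0.95) / 1.64 = 2.9957 / 1.64 = 1.827.

[0.000, 1.827]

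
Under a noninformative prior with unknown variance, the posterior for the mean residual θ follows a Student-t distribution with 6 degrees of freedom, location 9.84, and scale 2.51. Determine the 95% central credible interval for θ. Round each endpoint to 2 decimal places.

[3.70, 15.98]

The t_6 distribution is symmetric; the 95% interval is 9.84 ± t·2.51 with t_{0.975,6} = 2.447.
Half-width: 2.447 × 2.51 = 6.14.
9.84 − 6.14 = 3.70; 9.84 + 6.14 = 15.98.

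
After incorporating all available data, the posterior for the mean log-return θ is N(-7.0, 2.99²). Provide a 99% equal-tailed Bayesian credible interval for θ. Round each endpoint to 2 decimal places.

The posterior is symmetric, so the 99% equal-tailed interval is θ = -7.0 ± z·2.99 with z = 2.576.
Half-width: 2.576 × 2.99 = 7.70.
-7.0 − 7.70 = -14.70; -7.0 + 7.70 = 0.70.

[-14.70, 0.70]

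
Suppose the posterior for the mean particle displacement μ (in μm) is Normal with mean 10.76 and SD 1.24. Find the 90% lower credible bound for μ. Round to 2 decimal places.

9.17

Need L with P(μ ≥ L) = 0.90: L = 10.76 − z_{0.1}·1.24.
z = 1.282; L = 10.76 − 1.282 × 1.24 = 9.17.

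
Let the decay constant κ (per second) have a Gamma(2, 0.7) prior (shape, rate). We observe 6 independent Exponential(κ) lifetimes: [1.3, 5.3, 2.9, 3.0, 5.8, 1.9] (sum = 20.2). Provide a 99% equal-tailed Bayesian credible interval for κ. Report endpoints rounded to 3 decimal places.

Posterior: Gamma(2+6, 0.7+20.2) = Gamma(8, 20.9) (shape, rate).
Equal-tailed 99% interval: Gamma(8, 20.9) quantiles at 0.005 and 0.995.
Posterior mean ≈ 0.383, SD ≈ 0.135; a Normal approximation gives roughly [0.034, 0.731].
Exact: lower = 0.123; upper = 0.820.

[0.123, 0.820]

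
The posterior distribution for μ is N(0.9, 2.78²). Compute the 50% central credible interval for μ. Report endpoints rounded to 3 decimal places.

The posterior is symmetric, so the 50% equal-tailed interval is μ = 0.9 ± z·2.78 with z = 0.674.
Half-width: 0.674 × 2.78 = 1.875.
0.9 − 1.875 = -0.975; 0.9 + 1.875 = 2.775.

[-0.975, 2.775]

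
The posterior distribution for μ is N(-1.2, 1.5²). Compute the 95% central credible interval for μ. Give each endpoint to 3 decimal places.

The posterior is symmetric, so the 95% equal-tailed interval is μ = -1.2 ± z·1.5 with z = 1.960.
Half-width: 1.960 × 1.5 = 2.940.
-1.2 − 2.940 = -4.140; -1.2 + 2.940 = 1.740.

[-4.140, 1.740]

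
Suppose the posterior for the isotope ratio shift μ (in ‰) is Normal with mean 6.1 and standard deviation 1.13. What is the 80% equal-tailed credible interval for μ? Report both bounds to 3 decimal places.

[4.652, 7.548]

The posterior is symmetric, so the 80% equal-tailed interval is μ = 6.1 ± z·1.13 with z = 1.282.
Half-width: 1.282 × 1.13 = 1.448.
6.1 − 1.448 = 4.652; 6.1 + 1.448 = 7.548.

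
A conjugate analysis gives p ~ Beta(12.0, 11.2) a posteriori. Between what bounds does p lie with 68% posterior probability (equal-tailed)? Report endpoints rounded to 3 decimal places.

[0.414, 0.620]

Posterior: Beta(12.0, 11.2).
Equal-tailed 68% interval: the 0.16 and 0.84 quantiles of Beta(12.0, 11.2).
Posterior mean ≈ 0.517, SD ≈ 0.102; a Normal approximation gives roughly [0.416, 0.618].
Exact: F⁻¹(0.16) = 0.414; F⁻¹(0.84) = 0.620.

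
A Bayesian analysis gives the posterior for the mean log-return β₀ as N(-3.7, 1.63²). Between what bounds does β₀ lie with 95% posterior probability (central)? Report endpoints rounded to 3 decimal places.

The posterior is symmetric, so the 95% equal-tailed interval is β₀ = -3.7 ± z·1.63 with z = 1.960.
Half-width: 1.960 × 1.63 = 3.195.
-3.7 − 3.195 = -6.895; -3.7 + 3.195 = -0.505.

[-6.895, -0.505]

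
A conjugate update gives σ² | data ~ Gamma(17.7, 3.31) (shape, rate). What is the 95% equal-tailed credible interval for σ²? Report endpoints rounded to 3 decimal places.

[3.153, 8.111]

Posterior: Gamma(shape 17.7, rate 3.31).
Equal-tailed 95% interval: Gamma(17.7, 3.31) quantiles at 0.025 and 0.975.
Posterior mean ≈ 5.347, SD ≈ 1.271; a Normal approximation gives roughly [2.856, 7.839].
Exact: lower = 3.153; upper = 8.111.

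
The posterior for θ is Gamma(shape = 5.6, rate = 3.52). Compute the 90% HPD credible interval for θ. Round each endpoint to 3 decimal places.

[0.533, 2.608]

The posterior is unimodal and skewed, so the HPD interval has equal density at both endpoints and is the shortest 90% interval.
Solving f(0.533) = f(2.608) with F(2.608) − F(0.533) = 0.90 gives [0.533, 2.608].
For comparison, the equal-tailed interval is [0.668, 2.833]; the HPD is narrower and shifted toward the mode.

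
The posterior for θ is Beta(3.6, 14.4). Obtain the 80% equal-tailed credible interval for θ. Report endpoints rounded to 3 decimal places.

Posterior: Beta(3.6, 14.4).
Equal-tailed 80% interval: the 0.1 and 0.9 quantiles of Beta(3.6, 14.4).
Posterior mean ≈ 0.200, SD ≈ 0.092; a Normal approximation gives roughly [0.082, 0.318].
Exact: F⁻¹(0.1) = 0.090; F⁻¹(0.9) = 0.325.

[0.090, 0.325]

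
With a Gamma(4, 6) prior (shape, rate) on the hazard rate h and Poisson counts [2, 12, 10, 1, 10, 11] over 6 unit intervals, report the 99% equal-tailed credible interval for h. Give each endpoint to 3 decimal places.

Posterior: Gamma(4+46, 6+6) = Gamma(50, 12) (shape, rate).
Equal-tailed 99% interval: Gamma(50, 12) quantiles at 0.005 and 0.995.
Posterior mean ≈ 4.167, SD ≈ 0.589; a Normal approximation gives roughly [2.649, 5.684].
Exact: lower = 2.805; upper = 5.840.

[2.805, 5.840]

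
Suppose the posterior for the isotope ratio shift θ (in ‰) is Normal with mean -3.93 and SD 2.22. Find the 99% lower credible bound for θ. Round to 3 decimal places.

-9.094

Need L with P(θ ≥ L) = 0.99: L = -3.93 − z_{0.01}·2.22.
z = 2.326; L = -3.93 − 2.326 × 2.22 = -9.094.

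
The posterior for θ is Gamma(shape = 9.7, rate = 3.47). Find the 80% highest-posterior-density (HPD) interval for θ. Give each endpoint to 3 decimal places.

[1.562, 3.773]

The posterior is unimodal and skewed, so the HPD interval has equal density at both endpoints and is the shortest 80% interval.
Solving f(1.562) = f(3.773) with F(3.773) − F(1.562) = 0.80 gives [1.562, 3.773].
For comparison, the equal-tailed interval is [1.724, 3.990]; the HPD is narrower and shifted toward the mode.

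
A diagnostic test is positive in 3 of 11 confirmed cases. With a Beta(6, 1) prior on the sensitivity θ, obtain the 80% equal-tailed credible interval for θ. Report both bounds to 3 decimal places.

[0.350, 0.650]

Posterior: Beta(6+3, 1+8) = Beta(9, 9).
Equal-tailed 80% interval: the 0.1 and 0.9 quantiles of Beta(9, 9).
Posterior mean ≈ 0.500, SD ≈ 0.115; a Normal approximation gives roughly [0.353, 0.647].
Exact: F⁻¹(0.1) = 0.350; F⁻¹(0.9) = 0.650.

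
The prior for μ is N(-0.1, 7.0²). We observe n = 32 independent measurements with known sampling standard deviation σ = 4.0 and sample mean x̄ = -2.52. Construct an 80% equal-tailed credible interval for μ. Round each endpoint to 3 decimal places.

[-3.397, -1.594]

Posterior precision = 1/7.0² + 32/4.0² = 0.0204 + 2.0000 = 2.0204, so posterior SD = 0.7035.
Posterior mean = (-0.1/7.0² + 32·-2.52/4.0²) / 2.0204 = -2.4956.
Interval: -2.4956 ± 1.282 × 0.7035 → [-3.397, -1.594].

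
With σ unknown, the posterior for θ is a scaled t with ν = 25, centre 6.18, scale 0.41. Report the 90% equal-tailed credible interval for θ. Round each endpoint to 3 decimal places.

[5.480, 6.880]

The t_25 distribution is symmetric; the 90% interval is 6.18 ± t·0.41 with t_{0.95,25} = 1.708.
Half-width: 1.708 × 0.41 = 0.700.
6.18 − 0.700 = 5.480; 6.18 + 0.700 = 6.880.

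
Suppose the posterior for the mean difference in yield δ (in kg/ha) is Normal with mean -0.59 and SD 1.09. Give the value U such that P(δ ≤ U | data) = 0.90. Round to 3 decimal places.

0.807

Need U with P(δ ≤ U) = 0.90: U = -0.59 + z_{0.1}·1.09.
z = 1.282; U = -0.59 + 1.282 × 1.09 = 0.807.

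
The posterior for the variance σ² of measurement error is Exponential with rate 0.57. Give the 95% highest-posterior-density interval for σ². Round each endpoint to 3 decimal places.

[0.000, 5.256]

The exponential density is strictly decreasing on [0, ∞), so the HPD interval is anchored at 0: [0, q] with P(σ² ≤ q) = 0.95.
q = −ln(1 − 0.95) / 0.57 = 2.9957 / 0.57 = 5.256.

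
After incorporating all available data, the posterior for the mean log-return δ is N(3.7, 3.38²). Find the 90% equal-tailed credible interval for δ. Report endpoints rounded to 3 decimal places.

The posterior is symmetric, so the 90% equal-tailed interval is δ = 3.7 ± z·3.38 with z = 1.645.
Half-width: 1.645 × 3.38 = 5.560.
3.7 − 5.560 = -1.860; 3.7 + 5.560 = 9.260.

[-1.860, 9.260]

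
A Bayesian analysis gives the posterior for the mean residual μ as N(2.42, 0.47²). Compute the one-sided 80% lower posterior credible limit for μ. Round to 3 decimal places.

2.024

Need L with P(μ ≥ L) = 0.80: L = 2.42 − z_{0.2}·0.47.
z = 0.842; L = 2.42 − 0.842 × 0.47 = 2.024.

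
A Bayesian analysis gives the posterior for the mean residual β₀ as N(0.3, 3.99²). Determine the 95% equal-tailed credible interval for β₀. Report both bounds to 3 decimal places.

[-7.520, 8.120]

The posterior is symmetric, so the 95% equal-tailed interval is β₀ = 0.3 ± z·3.99 with z = 1.960.
Half-width: 1.960 × 3.99 = 7.820.
0.3 − 7.820 = -7.520; 0.3 + 7.820 = 8.120.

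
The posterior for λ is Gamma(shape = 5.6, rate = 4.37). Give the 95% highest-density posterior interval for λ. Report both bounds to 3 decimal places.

The posterior is unimodal and skewed, so the HPD interval has equal density at both endpoints and is the shortest 95% interval.
Solving f(0.351) = f(2.356) with F(2.356) − F(0.351) = 0.95 gives [0.351, 2.356].
For comparison, the equal-tailed interval is [0.450, 2.541]; the HPD is narrower and shifted toward the mode.

[0.351, 2.356]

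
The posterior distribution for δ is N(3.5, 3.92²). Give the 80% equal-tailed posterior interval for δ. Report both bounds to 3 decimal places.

The posterior is symmetric, so the 80% equal-tailed interval is δ = 3.5 ± z·3.92 with z = 1.282.
Half-width: 1.282 × 3.92 = 5.024.
3.5 − 5.024 = -1.524; 3.5 + 5.024 = 8.524.

[-1.524, 8.524]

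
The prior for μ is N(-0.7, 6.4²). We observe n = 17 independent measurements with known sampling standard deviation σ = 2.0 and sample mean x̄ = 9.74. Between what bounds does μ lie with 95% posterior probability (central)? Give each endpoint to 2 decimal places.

Posterior precision = 1/6.4² + 17/2.0² = 0.0244 + 4.2500 = 4.2744, so posterior SD = 0.4837.
Posterior mean = (-0.7/6.4² + 17·9.74/2.0²) / 4.2744 = 9.6804.
Interval: 9.6804 ± 1.960 × 0.4837 → [8.73, 10.63].

[8.73, 10.63]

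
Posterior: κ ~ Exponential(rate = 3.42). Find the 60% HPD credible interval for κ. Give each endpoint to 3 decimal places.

[0.000, 0.268]

The exponential density is strictly decreasing on [0, ∞), so the HPD interval is anchored at 0: [0, q] with P(κ ≤ q) = 0.60.
q = −ln(1 − 0.60) / 3.42 = 0.9163 / 3.42 = 0.268.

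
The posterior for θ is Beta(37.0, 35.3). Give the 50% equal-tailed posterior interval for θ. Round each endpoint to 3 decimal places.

[0.472, 0.552]

Posterior: Beta(37.0, 35.3).
Equal-tailed 50% interval: the 0.25 and 0.75 quantiles of Beta(37.0, 35.3).
Posterior mean ≈ 0.512, SD ≈ 0.058; a Normal approximation gives roughly [0.472, 0.551].
Exact: F⁻¹(0.25) = 0.472; F⁻¹(0.75) = 0.552.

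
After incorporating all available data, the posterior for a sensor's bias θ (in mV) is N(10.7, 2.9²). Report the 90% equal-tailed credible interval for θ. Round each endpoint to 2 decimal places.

The posterior is symmetric, so the 90% equal-tailed interval is θ = 10.7 ± z·2.9 with z = 1.645.
Half-width: 1.645 × 2.9 = 4.77.
10.7 − 4.77 = 5.93; 10.7 + 4.77 = 15.47.

[5.93, 15.47]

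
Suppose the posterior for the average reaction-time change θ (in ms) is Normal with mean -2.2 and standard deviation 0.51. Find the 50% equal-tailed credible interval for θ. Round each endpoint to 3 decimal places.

The posterior is symmetric, so the 50% equal-tailed interval is θ = -2.2 ± z·0.51 with z = 0.674.
Half-width: 0.674 × 0.51 = 0.344.
-2.2 − 0.344 = -2.544; -2.2 + 0.344 = -1.856.

[-2.544, -1.856]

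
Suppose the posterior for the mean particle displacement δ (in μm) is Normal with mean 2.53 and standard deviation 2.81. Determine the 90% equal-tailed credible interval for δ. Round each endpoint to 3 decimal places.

The posterior is symmetric, so the 90% equal-tailed interval is δ = 2.53 ± z·2.81 with z = 1.645.
Half-width: 1.645 × 2.81 = 4.622.
2.53 − 4.622 = -2.092; 2.53 + 4.622 = 7.152.

[-2.092, 7.152]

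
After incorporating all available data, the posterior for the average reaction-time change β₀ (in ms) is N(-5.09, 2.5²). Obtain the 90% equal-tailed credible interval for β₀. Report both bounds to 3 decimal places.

[-9.202, -0.978]

The posterior is symmetric, so the 90% equal-tailed interval is β₀ = -5.09 ± z·2.5 with z = 1.645.
Half-width: 1.645 × 2.5 = 4.112.
-5.09 − 4.112 = -9.202; -5.09 + 4.112 = -0.978.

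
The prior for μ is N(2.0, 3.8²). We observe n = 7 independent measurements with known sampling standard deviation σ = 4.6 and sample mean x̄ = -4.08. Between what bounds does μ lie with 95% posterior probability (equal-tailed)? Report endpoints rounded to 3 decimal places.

Posterior precision = 1/3.8² + 7/4.6² = 0.0693 + 0.3308 = 0.4001, so posterior SD = 1.5810.
Posterior mean = (2.0/3.8² + 7·-4.08/4.6²) / 0.4001 = -3.0275.
Interval: -3.0275 ± 1.960 × 1.5810 → [-6.126, 0.071].

[-6.126, 0.071]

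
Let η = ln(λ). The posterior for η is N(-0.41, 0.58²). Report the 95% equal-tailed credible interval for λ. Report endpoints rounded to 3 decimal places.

On the log scale the 95% interval is -0.41 ± 1.960 × 0.58 = [-1.5468, 0.7268].
Exponentiate: [e^-1.5468, e^0.7268] = [0.213, 2.068].

[0.213, 2.068]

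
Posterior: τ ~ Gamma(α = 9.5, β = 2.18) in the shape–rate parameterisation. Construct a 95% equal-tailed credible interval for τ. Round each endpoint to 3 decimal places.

Posterior: Gamma(shape 9.5, rate 2.18).
Equal-tailed 95% interval: Gamma(9.5, 2.18) quantiles at 0.025 and 0.975.
Posterior mean ≈ 4.358, SD ≈ 1.414; a Normal approximation gives roughly [1.587, 7.129].
Exact: lower = 2.043; upper = 7.535.

[2.043, 7.535]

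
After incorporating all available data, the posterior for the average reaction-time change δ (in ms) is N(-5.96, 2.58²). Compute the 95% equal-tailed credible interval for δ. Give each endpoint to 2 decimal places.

The posterior is symmetric, so the 95% equal-tailed interval is δ = -5.96 ± z·2.58 with z = 1.960.
Half-width: 1.960 × 2.58 = 5.06.
-5.96 − 5.06 = -11.02; -5.96 + 5.06 = -0.90.

[-11.02, -0.90]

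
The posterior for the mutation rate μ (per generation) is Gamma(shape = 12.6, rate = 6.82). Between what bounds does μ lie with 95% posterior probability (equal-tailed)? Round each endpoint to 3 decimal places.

[0.972, 2.999]

Posterior: Gamma(shape 12.6, rate 6.82).
Equal-tailed 95% interval: Gamma(12.6, 6.82) quantiles at 0.025 and 0.975.
Posterior mean ≈ 1.848, SD ≈ 0.520; a Normal approximation gives roughly [0.827, 2.868].
Exact: lower = 0.972; upper = 2.999.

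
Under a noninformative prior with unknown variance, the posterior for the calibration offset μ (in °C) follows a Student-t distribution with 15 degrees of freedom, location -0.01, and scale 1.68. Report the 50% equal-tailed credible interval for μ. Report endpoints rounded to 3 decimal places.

[-1.171, 1.151]

The t_15 distribution is symmetric; the 50% interval is -0.01 ± t·1.68 with t_{0.75,15} = 0.691.
Half-width: 0.691 × 1.68 = 1.161.
-0.01 − 1.161 = -1.171; -0.01 + 1.161 = 1.151.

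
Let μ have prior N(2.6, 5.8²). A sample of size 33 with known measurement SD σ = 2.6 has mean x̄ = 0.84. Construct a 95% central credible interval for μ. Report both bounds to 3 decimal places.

Posterior precision = 1/5.8² + 33/2.6² = 0.0297 + 4.8817 = 4.9114, so posterior SD = 0.4512.
Posterior mean = (2.6/5.8² + 33·0.84/2.6²) / 4.9114 = 0.8507.
Interval: 0.8507 ± 1.960 × 0.4512 → [-0.034, 1.735].

[-0.034, 1.735]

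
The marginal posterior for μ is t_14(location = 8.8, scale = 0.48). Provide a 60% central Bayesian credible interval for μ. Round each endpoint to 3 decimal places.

The t_14 distribution is symmetric; the 60% interval is 8.8 ± t·0.48 with t_{0.8,14} = 0.868.
Half-width: 0.868 × 0.48 = 0.417.
8.8 − 0.417 = 8.383; 8.8 + 0.417 = 9.217.

[8.383, 9.217]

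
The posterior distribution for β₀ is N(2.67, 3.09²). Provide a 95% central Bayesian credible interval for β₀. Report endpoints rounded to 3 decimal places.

[-3.386, 8.726]

The posterior is symmetric, so the 95% equal-tailed interval is β₀ = 2.67 ± z·3.09 with z = 1.960.
Half-width: 1.960 × 3.09 = 6.056.
2.67 − 6.056 = -3.386; 2.67 + 6.056 = 8.726.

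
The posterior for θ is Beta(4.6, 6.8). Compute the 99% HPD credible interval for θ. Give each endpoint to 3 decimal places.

The posterior is unimodal and skewed, so the HPD interval has equal density at both endpoints and is the shortest 99% interval.
Solving f(0.093) = f(0.752) with F(0.752) − F(0.093) = 0.99 gives [0.093, 0.752].
For comparison, the equal-tailed interval is [0.102, 0.764]; the HPD is narrower and shifted toward the mode.

[0.093, 0.752]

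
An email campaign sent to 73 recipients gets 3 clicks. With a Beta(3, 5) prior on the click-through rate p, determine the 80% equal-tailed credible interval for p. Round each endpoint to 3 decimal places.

Posterior: Beta(3+3, 5+70) = Beta(6, 75).
Equal-tailed 80% interval: the 0.1 and 0.9 quantiles of Beta(6, 75).
Posterior mean ≈ 0.074, SD ≈ 0.029; a Normal approximation gives roughly [0.037, 0.111].
Exact: F⁻¹(0.1) = 0.040; F⁻¹(0.9) = 0.113.

[0.040, 0.113]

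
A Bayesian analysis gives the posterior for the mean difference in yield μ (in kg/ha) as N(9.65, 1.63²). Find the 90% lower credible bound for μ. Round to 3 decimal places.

Need L with P(μ ≥ L) = 0.90: L = 9.65 − z_{0.1}·1.63.
z = 1.282; L = 9.65 − 1.282 × 1.63 = 7.561.

7.561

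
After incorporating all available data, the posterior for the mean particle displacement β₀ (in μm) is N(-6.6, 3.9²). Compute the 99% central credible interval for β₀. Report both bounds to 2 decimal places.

The posterior is symmetric, so the 99% equal-tailed interval is β₀ = -6.6 ± z·3.9 with z = 2.576.
Half-width: 2.576 × 3.9 = 10.05.
-6.6 − 10.05 = -16.65; -6.6 + 10.05 = 3.45.

[-16.65, 3.45]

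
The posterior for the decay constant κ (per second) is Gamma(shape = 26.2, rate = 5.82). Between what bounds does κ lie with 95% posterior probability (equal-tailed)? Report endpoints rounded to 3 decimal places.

[2.946, 6.382]

Posterior: Gamma(shape 26.2, rate 5.82).
Equal-tailed 95% interval: Gamma(26.2, 5.82) quantiles at 0.025 and 0.975.
Posterior mean ≈ 4.502, SD ≈ 0.879; a Normal approximation gives roughly [2.778, 6.225].
Exact: lower = 2.946; upper = 6.382.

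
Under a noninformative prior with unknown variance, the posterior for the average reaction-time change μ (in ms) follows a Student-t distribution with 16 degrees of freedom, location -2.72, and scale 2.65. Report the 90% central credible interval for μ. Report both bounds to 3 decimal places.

[-7.347, 1.907]

The t_16 distribution is symmetric; the 90% interval is -2.72 ± t·2.65 with t_{0.95,16} = 1.746.
Half-width: 1.746 × 2.65 = 4.627.
-2.72 − 4.627 = -7.347; -2.72 + 4.627 = 1.907.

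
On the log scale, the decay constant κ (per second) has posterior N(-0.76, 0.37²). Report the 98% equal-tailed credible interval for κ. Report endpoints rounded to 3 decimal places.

On the log scale the 98% interval is -0.76 ± 2.326 × 0.37 = [-1.6207, 0.1007].
Exponentiate: [e^-1.6207, e^0.1007] = [0.198, 1.106].

[0.198, 1.106]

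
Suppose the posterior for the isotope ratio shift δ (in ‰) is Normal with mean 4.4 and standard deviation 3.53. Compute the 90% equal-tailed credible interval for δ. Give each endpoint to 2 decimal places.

The posterior is symmetric, so the 90% equal-tailed interval is δ = 4.4 ± z·3.53 with z = 1.645.
Half-width: 1.645 × 3.53 = 5.81.
4.4 − 5.81 = -1.41; 4.4 + 5.81 = 10.21.

[-1.41, 10.21]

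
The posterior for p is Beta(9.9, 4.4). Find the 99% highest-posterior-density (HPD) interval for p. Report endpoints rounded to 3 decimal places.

[0.379, 0.943]

The posterior is unimodal and skewed, so the HPD interval has equal density at both endpoints and is the shortest 99% interval.
Solving f(0.379) = f(0.943) with F(0.943) − F(0.379) = 0.99 gives [0.379, 0.943].
For comparison, the equal-tailed interval is [0.360, 0.931]; the HPD is narrower and shifted toward the mode.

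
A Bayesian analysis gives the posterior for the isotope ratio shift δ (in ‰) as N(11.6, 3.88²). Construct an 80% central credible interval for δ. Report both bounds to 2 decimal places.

[6.63, 16.57]

The posterior is symmetric, so the 80% equal-tailed interval is δ = 11.6 ± z·3.88 with z = 1.282.
Half-width: 1.282 × 3.88 = 4.97.
11.6 − 4.97 = 6.63; 11.6 + 4.97 = 16.57.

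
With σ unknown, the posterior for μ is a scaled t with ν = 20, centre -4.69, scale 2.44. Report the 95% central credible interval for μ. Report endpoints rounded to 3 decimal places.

The t_20 distribution is symmetric; the 95% interval is -4.69 ± t·2.44 with t_{0.975,20} = 2.086.
Half-width: 2.086 × 2.44 = 5.090.
-4.69 − 5.090 = -9.780; -4.69 + 5.090 = 0.400.

[-9.780, 0.400]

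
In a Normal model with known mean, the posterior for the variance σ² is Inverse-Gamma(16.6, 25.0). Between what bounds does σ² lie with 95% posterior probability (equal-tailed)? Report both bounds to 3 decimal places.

[0.981, 2.604]

Inverse-Gamma(16.6, 25.0) quantiles: F⁻¹(0.025) and F⁻¹(0.975).
Equivalently, 1/σ² ~ Gamma(16.6, rate = 25.0); invert its 0.975 and 0.025 quantiles.
Posterior mean ≈ 1.603, SD ≈ 0.419; a Normal approximation gives roughly [0.781, 2.425].
Exact: lower = 0.981; upper = 2.604.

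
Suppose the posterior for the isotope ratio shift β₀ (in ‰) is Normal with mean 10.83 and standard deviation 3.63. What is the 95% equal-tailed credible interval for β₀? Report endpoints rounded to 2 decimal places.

The posterior is symmetric, so the 95% equal-tailed interval is β₀ = 10.83 ± z·3.63 with z = 1.960.
Half-width: 1.960 × 3.63 = 7.11.
10.83 − 7.11 = 3.72; 10.83 + 7.11 = 17.94.

[3.72, 17.94]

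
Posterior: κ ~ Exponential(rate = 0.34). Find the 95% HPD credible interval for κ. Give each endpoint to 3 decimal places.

[0.000, 8.811]

The exponential density is strictly decreasing on [0, ∞), so the HPD interval is anchored at 0: [0, q] with P(κ ≤ q) = 0.95.
q = −ln(1 − 0.95) / 0.34 = 2.9957 / 0.34 = 8.811.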